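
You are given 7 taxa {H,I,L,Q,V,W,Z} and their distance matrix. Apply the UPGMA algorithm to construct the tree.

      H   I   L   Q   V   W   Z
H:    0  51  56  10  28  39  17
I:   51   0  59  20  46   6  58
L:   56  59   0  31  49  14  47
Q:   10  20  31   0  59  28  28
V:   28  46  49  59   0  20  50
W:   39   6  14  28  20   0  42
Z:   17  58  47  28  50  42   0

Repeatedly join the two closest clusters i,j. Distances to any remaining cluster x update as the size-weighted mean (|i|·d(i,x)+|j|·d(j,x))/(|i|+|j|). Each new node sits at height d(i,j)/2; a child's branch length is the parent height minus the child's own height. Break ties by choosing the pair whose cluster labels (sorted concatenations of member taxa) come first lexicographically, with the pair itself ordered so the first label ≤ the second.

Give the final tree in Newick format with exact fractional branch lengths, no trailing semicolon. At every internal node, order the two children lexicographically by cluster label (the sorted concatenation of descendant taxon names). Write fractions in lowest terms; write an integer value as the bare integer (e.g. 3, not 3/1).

(((H:5,Q:5):25/4,Z:45/4):239/24,(((I:3,W:3):27/2,V:33/2):23/6,L:61/3):7/8)

step 1: merge (I,W) at d=6; branch lengths I→3, W→3; new cluster IW
  updated: d(H,IW)=45, d(IW,L)=73/2, d(IW,Q)=24, d(IW,V)=33, d(IW,Z)=50
step 2: merge (H,Q) at d=10; branch lengths H→5, Q→5; new cluster HQ
  updated: d(HQ,IW)=69/2, d(HQ,L)=87/2, d(HQ,V)=87/2, d(HQ,Z)=45/2
step 3: merge (HQ,Z) at d=45/2; branch lengths HQ→25/4, Z→45/4; new cluster HQZ
  updated: d(HQZ,IW)=119/3, d(HQZ,L)=134/3, d(HQZ,V)=137/3
step 4: merge (IW,V) at d=33; branch lengths IW→27/2, V→33/2; new cluster IVW
  updated: d(HQZ,IVW)=125/3, d(IVW,L)=122/3
step 5: merge (IVW,L) at d=122/3; branch lengths IVW→23/6, L→61/3; new cluster ILVW
  updated: d(HQZ,ILVW)=509/12
step 6: merge (HQZ,ILVW) at d=509/12; branch lengths HQZ→239/24, ILVW→7/8; new cluster HILQVWZ
final tree: (((H:5,Q:5):25/4,Z:45/4):239/24,(((I:3,W:3):27/2,V:33/2):23/6,L:61/3):7/8)
total length: 197/2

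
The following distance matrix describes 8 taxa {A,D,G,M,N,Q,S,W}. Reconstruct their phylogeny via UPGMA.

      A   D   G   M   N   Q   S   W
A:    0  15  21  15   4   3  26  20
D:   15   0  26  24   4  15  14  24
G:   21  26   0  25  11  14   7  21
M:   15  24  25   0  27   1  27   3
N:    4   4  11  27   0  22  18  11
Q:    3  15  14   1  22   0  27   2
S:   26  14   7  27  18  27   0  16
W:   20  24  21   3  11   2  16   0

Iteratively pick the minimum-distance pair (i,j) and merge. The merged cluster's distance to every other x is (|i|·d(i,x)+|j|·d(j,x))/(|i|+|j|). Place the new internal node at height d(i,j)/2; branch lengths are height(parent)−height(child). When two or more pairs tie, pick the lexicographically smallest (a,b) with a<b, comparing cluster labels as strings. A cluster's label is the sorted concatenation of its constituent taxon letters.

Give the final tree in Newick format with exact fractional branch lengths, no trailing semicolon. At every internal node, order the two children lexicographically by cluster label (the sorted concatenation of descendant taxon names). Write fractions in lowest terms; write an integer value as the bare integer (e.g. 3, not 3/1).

((((A:2,N:2):11/4,D:19/4):151/36,((M:1/2,Q:1/2):3/4,W:5/4):277/36):47/36,(G:7/2,S:7/2):27/4)

iteration 1: select M,Q (d=1); attach at lengths (1/2, 1/2); label the merged cluster MQ
  updated: d(A,MQ)=9, d(D,MQ)=39/2, d(G,MQ)=39/2, d(MQ,N)=49/2, d(MQ,S)=27, d(MQ,W)=5/2
iteration 2: select MQ,W (d=5/2); attach at lengths (3/4, 5/4); label the merged cluster MQW
  updated: d(A,MQW)=38/3, d(D,MQW)=21, d(G,MQW)=20, d(MQW,N)=20, d(MQW,S)=70/3
iteration 3: select A,N (d=4); attach at lengths (2, 2); label the merged cluster AN
  updated: d(AN,D)=19/2, d(AN,G)=16, d(AN,MQW)=49/3, d(AN,S)=22
iteration 4: select G,S (d=7); attach at lengths (7/2, 7/2); label the merged cluster GS
  updated: d(AN,GS)=19, d(D,GS)=20, d(GS,MQW)=65/3
iteration 5: select AN,D (d=19/2); attach at lengths (11/4, 19/4); label the merged cluster ADN
  updated: d(ADN,GS)=58/3, d(ADN,MQW)=161/9
iteration 6: select ADN,MQW (d=161/9); attach at lengths (151/36, 277/36); label the merged cluster ADMNQW
  updated: d(ADMNQW,GS)=41/2
iteration 7: select ADMNQW,GS (d=41/2); attach at lengths (47/36, 27/4); label the merged cluster ADGMNQSW
final tree: ((((A:2,N:2):11/4,D:19/4):151/36,((M:1/2,Q:1/2):3/4,W:5/4):277/36):47/36,(G:7/2,S:7/2):27/4)
total length: 373/9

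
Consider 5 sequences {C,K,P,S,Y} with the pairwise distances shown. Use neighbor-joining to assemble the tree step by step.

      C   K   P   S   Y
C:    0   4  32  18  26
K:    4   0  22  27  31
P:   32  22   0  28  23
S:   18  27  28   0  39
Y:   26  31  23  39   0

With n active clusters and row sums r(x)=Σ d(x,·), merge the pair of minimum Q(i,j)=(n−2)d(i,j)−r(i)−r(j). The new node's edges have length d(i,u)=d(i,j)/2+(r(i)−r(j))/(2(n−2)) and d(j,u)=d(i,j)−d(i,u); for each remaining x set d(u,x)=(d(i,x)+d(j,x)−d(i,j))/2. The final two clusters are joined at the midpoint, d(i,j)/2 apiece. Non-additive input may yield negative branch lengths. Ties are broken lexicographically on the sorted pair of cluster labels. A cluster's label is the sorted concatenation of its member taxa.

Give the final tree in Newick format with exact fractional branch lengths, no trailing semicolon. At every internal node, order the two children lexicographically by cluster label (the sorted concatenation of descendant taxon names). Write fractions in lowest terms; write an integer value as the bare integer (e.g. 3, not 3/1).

(((C:3/8,K:29/8):51/8,(P:55/6,Y:83/6):63/8):113/16,S:113/16)

step 1: merge (P,Y) at d=23, Q=-155; branch lengths P→55/6, Y→83/6; new cluster PY
  updated: d(C,PY)=35/2, d(K,PY)=15, d(PY,S)=22
step 2: merge (C,K) at d=4, Q=-155/2; branch lengths C→3/8, K→29/8; new cluster CK
  updated: d(CK,PY)=57/4, d(CK,S)=41/2
step 3: merge (CK,PY) at d=57/4, Q=-227/4; branch lengths CK→51/8, PY→63/8; new cluster CKPY
  updated: d(CKPY,S)=113/8
step 4: merge (CKPY,S) at d=113/8; branch lengths CKPY→113/16, S→113/16; new cluster CKPSY
final tree: (((C:3/8,K:29/8):51/8,(P:55/6,Y:83/6):63/8):113/16,S:113/16)
total length: 443/8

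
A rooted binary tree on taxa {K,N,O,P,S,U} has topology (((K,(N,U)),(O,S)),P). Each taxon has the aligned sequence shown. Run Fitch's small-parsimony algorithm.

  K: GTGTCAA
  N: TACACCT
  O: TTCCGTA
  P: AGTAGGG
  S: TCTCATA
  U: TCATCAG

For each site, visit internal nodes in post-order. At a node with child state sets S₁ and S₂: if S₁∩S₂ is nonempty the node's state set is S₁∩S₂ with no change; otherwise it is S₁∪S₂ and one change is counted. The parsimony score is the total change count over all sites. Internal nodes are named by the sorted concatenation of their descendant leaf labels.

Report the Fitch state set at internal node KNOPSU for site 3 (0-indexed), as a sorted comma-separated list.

NU@0: {T} ∩ {T} = {T} (intersection, +0)
KNU@0: {G} ∪ {T} = {G,T} (union, +1)
OS@0: {T} ∩ {T} = {T} (intersection, +0)
KNOSU@0: {G,T} ∩ {T} = {T} (intersection, +0)
KNOPSU@0: {T} ∪ {A} = {A,T} (union, +1)
NU@1: {A} ∪ {C} = {A,C} (union, +1)
KNU@1: {T} ∪ {A,C} = {A,C,T} (union, +1)
OS@1: {T} ∪ {C} = {C,T} (union, +1)
KNOSU@1: {A,C,T} ∩ {C,T} = {C,T} (intersection, +0)
KNOPSU@1: {C,T} ∪ {G} = {C,G,T} (union, +1)
NU@2: {C} ∪ {A} = {A,C} (union, +1)
KNU@2: {G} ∪ {A,C} = {A,C,G} (union, +1)
OS@2: {C} ∪ {T} = {C,T} (union, +1)
KNOSU@2: {A,C,G} ∩ {C,T} = {C} (intersection, +0)
KNOPSU@2: {C} ∪ {T} = {C,T} (union, +1)
NU@3: {A} ∪ {T} = {A,T} (union, +1)
KNU@3: {T} ∩ {A,T} = {T} (intersection, +0)
OS@3: {C} ∩ {C} = {C} (intersection, +0)
KNOSU@3: {T} ∪ {C} = {C,T} (union, +1)
KNOPSU@3: {C,T} ∪ {A} = {A,C,T} (union, +1)
NU@4: {C} ∩ {C} = {C} (intersection, +0)
KNU@4: {C} ∩ {C} = {C} (intersection, +0)
OS@4: {G} ∪ {A} = {A,G} (union, +1)
KNOSU@4: {C} ∪ {A,G} = {A,C,G} (union, +1)
KNOPSU@4: {A,C,G} ∩ {G} = {G} (intersection, +0)
NU@5: {C} ∪ {A} = {A,C} (union, +1)
KNU@5: {A} ∩ {A,C} = {A} (intersection, +0)
OS@5: {T} ∩ {T} = {T} (intersection, +0)
KNOSU@5: {A} ∪ {T} = {A,T} (union, +1)
KNOPSU@5: {A,T} ∪ {G} = {A,G,T} (union, +1)
NU@6: {T} ∪ {G} = {G,T} (union, +1)
KNU@6: {A} ∪ {G,T} = {A,G,T} (union, +1)
OS@6: {A} ∩ {A} = {A} (intersection, +0)
KNOSU@6: {A,G,T} ∩ {A} = {A} (intersection, +0)
KNOPSU@6: {A} ∪ {G} = {A,G} (union, +1)
per-site changes: [2, 4, 4, 3, 2, 3, 3]; total = 21

A,C,T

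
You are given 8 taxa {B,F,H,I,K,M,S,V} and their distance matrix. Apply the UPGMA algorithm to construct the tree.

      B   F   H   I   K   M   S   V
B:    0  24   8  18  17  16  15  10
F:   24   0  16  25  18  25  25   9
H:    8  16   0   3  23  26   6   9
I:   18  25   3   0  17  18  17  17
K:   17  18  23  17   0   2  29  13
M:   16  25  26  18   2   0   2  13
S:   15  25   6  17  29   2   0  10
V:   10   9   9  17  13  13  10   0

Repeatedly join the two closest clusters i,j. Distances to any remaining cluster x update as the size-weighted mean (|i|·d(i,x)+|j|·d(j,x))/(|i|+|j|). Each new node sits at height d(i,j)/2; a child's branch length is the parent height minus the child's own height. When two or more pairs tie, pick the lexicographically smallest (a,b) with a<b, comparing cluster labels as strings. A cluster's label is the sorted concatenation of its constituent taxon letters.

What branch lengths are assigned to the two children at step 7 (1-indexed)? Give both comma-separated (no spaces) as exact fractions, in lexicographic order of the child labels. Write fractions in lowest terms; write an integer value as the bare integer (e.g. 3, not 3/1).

iteration 1: select K,M (d=2); attach at lengths (1, 1); label the merged cluster KM
  updated: d(B,KM)=33/2, d(F,KM)=43/2, d(H,KM)=49/2, d(I,KM)=35/2, d(KM,S)=31/2, d(KM,V)=13
iteration 2: select H,I (d=3); attach at lengths (3/2, 3/2); label the merged cluster HI
  updated: d(B,HI)=13, d(F,HI)=41/2, d(HI,KM)=21, d(HI,S)=23/2, d(HI,V)=13
iteration 3: select F,V (d=9); attach at lengths (9/2, 9/2); label the merged cluster FV
  updated: d(B,FV)=17, d(FV,HI)=67/4, d(FV,KM)=69/4, d(FV,S)=35/2
iteration 4: select HI,S (d=23/2); attach at lengths (17/4, 23/4); label the merged cluster HIS
  updated: d(B,HIS)=41/3, d(FV,HIS)=17, d(HIS,KM)=115/6
iteration 5: select B,HIS (d=41/3); attach at lengths (41/6, 13/12); label the merged cluster BHIS
  updated: d(BHIS,FV)=17, d(BHIS,KM)=37/2
iteration 6: select BHIS,FV (d=17); attach at lengths (5/3, 4); label the merged cluster BFHISV
  updated: d(BFHISV,KM)=217/12
iteration 7: select BFHISV,KM (d=217/12); attach at lengths (13/24, 193/24); label the merged cluster BFHIKMSV
final tree: (((B:41/6,((H:3/2,I:3/2):17/4,S:23/4):13/12):5/3,(F:9/2,V:9/2):4):13/24,(K:1,M:1):193/24)
total length: 277/6

13/24,193/24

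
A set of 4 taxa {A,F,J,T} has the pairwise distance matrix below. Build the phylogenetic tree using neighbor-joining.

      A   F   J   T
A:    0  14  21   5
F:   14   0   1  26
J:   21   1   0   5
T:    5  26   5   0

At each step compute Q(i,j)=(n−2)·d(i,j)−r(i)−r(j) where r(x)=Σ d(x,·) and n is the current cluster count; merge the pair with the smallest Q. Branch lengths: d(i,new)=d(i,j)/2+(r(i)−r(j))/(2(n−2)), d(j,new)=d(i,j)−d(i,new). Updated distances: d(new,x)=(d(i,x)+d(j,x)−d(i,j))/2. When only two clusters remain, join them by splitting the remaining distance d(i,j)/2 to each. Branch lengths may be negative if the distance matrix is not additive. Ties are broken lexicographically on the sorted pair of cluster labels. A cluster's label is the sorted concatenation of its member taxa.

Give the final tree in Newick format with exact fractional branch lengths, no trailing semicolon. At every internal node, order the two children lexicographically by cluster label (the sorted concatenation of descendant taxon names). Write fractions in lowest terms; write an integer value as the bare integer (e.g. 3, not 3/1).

iteration 1: select A,T (d=5, Q=-66); attach at lengths (7/2, 3/2); label the merged cluster AT
  updated: d(AT,F)=35/2, d(AT,J)=21/2
iteration 2: select AT,F (d=35/2, Q=-29); attach at lengths (27/2, 4); label the merged cluster AFT
  updated: d(AFT,J)=-3
iteration 3: select AFT,J (d=-3); attach at lengths (-3/2, -3/2); label the merged cluster AFJT
final tree: (((A:7/2,T:3/2):27/2,F:4):-3/2,J:-3/2)
total length: 39/2

(((A:7/2,T:3/2):27/2,F:4):-3/2,J:-3/2)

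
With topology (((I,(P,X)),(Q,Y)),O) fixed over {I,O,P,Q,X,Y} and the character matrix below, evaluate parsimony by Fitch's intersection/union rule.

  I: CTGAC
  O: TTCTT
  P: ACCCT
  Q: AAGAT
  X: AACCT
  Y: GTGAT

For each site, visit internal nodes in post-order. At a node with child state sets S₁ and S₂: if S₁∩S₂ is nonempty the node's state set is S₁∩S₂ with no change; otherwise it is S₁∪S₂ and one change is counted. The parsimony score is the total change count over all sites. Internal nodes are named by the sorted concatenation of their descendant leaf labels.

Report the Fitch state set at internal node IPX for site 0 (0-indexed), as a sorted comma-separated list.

site 0, node PX: P={A} ∩ X={A} → {A} (+0)
site 0, node IPX: I={C} ∪ PX={A} → {A,C} (+1)
site 0, node QY: Q={A} ∪ Y={G} → {A,G} (+1)
site 0, node IPQXY: IPX={A,C} ∩ QY={A,G} → {A} (+0)
site 0, node IOPQXY: IPQXY={A} ∪ O={T} → {A,T} (+1)
site 1, node PX: P={C} ∪ X={A} → {A,C} (+1)
site 1, node IPX: I={T} ∪ PX={A,C} → {A,C,T} (+1)
site 1, node QY: Q={A} ∪ Y={T} → {A,T} (+1)
site 1, node IPQXY: IPX={A,C,T} ∩ QY={A,T} → {A,T} (+0)
site 1, node IOPQXY: IPQXY={A,T} ∩ O={T} → {T} (+0)
site 2, node PX: P={C} ∩ X={C} → {C} (+0)
site 2, node IPX: I={G} ∪ PX={C} → {C,G} (+1)
site 2, node QY: Q={G} ∩ Y={G} → {G} (+0)
site 2, node IPQXY: IPX={C,G} ∩ QY={G} → {G} (+0)
site 2, node IOPQXY: IPQXY={G} ∪ O={C} → {C,G} (+1)
site 3, node PX: P={C} ∩ X={C} → {C} (+0)
site 3, node IPX: I={A} ∪ PX={C} → {A,C} (+1)
site 3, node QY: Q={A} ∩ Y={A} → {A} (+0)
site 3, node IPQXY: IPX={A,C} ∩ QY={A} → {A} (+0)
site 3, node IOPQXY: IPQXY={A} ∪ O={T} → {A,T} (+1)
site 4, node PX: P={T} ∩ X={T} → {T} (+0)
site 4, node IPX: I={C} ∪ PX={T} → {C,T} (+1)
site 4, node QY: Q={T} ∩ Y={T} → {T} (+0)
site 4, node IPQXY: IPX={C,T} ∩ QY={T} → {T} (+0)
site 4, node IOPQXY: IPQXY={T} ∩ O={T} → {T} (+0)
per-site changes: [3, 3, 2, 2, 1]; total = 11

A,C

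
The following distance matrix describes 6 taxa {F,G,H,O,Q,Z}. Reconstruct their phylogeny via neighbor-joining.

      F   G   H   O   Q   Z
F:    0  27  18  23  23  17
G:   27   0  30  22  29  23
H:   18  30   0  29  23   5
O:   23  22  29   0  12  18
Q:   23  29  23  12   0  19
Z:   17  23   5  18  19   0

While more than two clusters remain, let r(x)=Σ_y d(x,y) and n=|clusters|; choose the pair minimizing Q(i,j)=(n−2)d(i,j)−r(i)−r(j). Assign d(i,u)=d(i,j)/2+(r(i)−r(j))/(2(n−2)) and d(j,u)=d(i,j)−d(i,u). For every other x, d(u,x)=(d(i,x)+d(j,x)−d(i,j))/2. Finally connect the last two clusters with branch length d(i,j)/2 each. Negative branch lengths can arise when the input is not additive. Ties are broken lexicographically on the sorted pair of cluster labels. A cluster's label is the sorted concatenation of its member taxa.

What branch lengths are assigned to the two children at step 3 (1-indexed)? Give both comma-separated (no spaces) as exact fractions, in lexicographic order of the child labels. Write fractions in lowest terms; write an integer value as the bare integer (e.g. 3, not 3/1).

145/16,95/16

iteration 1: select H,Z (d=5, Q=-167); attach at lengths (43/8, -3/8); label the merged cluster HZ
  updated: d(F,HZ)=15, d(G,HZ)=24, d(HZ,O)=21, d(HZ,Q)=37/2
iteration 2: select O,Q (d=12, Q=-249/2); attach at lengths (21/4, 27/4); label the merged cluster OQ
  updated: d(F,OQ)=17, d(G,OQ)=39/2, d(HZ,OQ)=55/4
iteration 3: select F,HZ (d=15, Q=-327/4); attach at lengths (145/16, 95/16); label the merged cluster FHZ
  updated: d(FHZ,G)=18, d(FHZ,OQ)=63/8
iteration 4: select FHZ,G (d=18, Q=-363/8); attach at lengths (51/16, 237/16); label the merged cluster FGHZ
  updated: d(FGHZ,OQ)=75/16
iteration 5: select FGHZ,OQ (d=75/16); attach at lengths (75/32, 75/32); label the merged cluster FGHOQZ
final tree: (((F:145/16,(H:43/8,Z:-3/8):95/16):51/16,G:237/16):75/32,(O:21/4,Q:27/4):75/32)
total length: 875/16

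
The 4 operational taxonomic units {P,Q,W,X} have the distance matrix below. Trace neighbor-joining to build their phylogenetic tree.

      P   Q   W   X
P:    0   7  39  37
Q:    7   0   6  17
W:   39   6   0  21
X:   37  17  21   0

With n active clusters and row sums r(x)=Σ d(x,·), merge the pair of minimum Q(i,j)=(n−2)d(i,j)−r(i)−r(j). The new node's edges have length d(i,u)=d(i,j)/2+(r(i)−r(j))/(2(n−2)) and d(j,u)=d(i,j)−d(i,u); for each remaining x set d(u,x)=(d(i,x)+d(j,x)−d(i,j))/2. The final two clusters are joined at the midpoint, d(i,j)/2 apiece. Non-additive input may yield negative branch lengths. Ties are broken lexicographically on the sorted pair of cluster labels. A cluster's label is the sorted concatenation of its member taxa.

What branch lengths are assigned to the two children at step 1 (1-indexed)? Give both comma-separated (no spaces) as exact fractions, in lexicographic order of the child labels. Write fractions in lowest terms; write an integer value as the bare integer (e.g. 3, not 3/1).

1. join P+Q (d=7, Q=-99) ⇒ PQ; edges |P|=67/4, |Q|=-39/4
  updated: d(PQ,W)=19, d(PQ,X)=47/2
2. join PQ+W (d=19, Q=-127/2) ⇒ PQW; edges |PQ|=43/4, |W|=33/4
  updated: d(PQW,X)=51/4
3. join PQW+X (d=51/4) ⇒ PQWX; edges |PQW|=51/8, |X|=51/8
final tree: (((P:67/4,Q:-39/4):43/4,W:33/4):51/8,X:51/8)
total length: 155/4

67/4,-39/4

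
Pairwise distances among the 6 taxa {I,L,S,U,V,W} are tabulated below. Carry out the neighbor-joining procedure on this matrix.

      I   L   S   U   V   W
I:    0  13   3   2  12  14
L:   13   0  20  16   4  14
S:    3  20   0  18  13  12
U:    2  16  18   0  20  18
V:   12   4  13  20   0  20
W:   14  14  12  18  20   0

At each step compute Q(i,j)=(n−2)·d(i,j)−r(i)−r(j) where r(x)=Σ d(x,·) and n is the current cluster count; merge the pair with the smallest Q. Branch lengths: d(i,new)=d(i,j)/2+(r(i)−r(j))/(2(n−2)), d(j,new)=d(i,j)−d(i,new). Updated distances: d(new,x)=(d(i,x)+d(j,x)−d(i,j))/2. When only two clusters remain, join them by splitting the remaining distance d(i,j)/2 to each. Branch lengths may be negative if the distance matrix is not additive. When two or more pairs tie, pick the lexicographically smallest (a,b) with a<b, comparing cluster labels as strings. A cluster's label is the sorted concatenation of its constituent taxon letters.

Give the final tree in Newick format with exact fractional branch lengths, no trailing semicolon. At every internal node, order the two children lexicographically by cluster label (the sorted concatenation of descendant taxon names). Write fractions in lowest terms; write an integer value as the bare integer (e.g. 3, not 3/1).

((((I:-37/12,U:61/12):39/8,(L:7/4,V:9/4):59/8):11/8,S:9/2):15/4,W:15/4)

iteration 1: select L,V (d=4, Q=-120); attach at lengths (7/4, 9/4); label the merged cluster LV
  updated: d(I,LV)=21/2, d(LV,S)=29/2, d(LV,U)=16, d(LV,W)=15
iteration 2: select I,U (d=2, Q=-155/2); attach at lengths (-37/12, 61/12); label the merged cluster IU
  updated: d(IU,LV)=49/4, d(IU,S)=19/2, d(IU,W)=15
iteration 3: select IU,LV (d=49/4, Q=-54); attach at lengths (39/8, 59/8); label the merged cluster ILUV
  updated: d(ILUV,S)=47/8, d(ILUV,W)=71/8
iteration 4: select ILUV,S (d=47/8, Q=-107/4); attach at lengths (11/8, 9/2); label the merged cluster ILSUV
  updated: d(ILSUV,W)=15/2
iteration 5: select ILSUV,W (d=15/2); attach at lengths (15/4, 15/4); label the merged cluster ILSUVW
final tree: ((((I:-37/12,U:61/12):39/8,(L:7/4,V:9/4):59/8):11/8,S:9/2):15/4,W:15/4)
total length: 253/8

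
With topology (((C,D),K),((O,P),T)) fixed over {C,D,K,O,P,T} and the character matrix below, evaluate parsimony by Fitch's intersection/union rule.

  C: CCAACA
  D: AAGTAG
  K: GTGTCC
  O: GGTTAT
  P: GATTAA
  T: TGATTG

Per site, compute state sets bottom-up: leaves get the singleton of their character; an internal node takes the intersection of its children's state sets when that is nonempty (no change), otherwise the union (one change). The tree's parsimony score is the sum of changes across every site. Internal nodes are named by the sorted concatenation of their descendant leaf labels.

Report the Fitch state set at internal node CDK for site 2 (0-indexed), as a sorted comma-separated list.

[col 0] CD: children C:{C}, D:{A} ∪→ {A,C}; cost 1
[col 0] CDK: children CD:{A,C}, K:{G} ∪→ {A,C,G}; cost 1
[col 0] OP: children O:{G}, P:{G} ∩→ {G}; cost 0
[col 0] OPT: children OP:{G}, T:{T} ∪→ {G,T}; cost 1
[col 0] CDKOPT: children CDK:{A,C,G}, OPT:{G,T} ∩→ {G}; cost 0
[col 1] CD: children C:{C}, D:{A} ∪→ {A,C}; cost 1
[col 1] CDK: children CD:{A,C}, K:{T} ∪→ {A,C,T}; cost 1
[col 1] OP: children O:{G}, P:{A} ∪→ {A,G}; cost 1
[col 1] OPT: children OP:{A,G}, T:{G} ∩→ {G}; cost 0
[col 1] CDKOPT: children CDK:{A,C,T}, OPT:{G} ∪→ {A,C,G,T}; cost 1
[col 2] CD: children C:{A}, D:{G} ∪→ {A,G}; cost 1
[col 2] CDK: children CD:{A,G}, K:{G} ∩→ {G}; cost 0
[col 2] OP: children O:{T}, P:{T} ∩→ {T}; cost 0
[col 2] OPT: children OP:{T}, T:{A} ∪→ {A,T}; cost 1
[col 2] CDKOPT: children CDK:{G}, OPT:{A,T} ∪→ {A,G,T}; cost 1
[col 3] CD: children C:{A}, D:{T} ∪→ {A,T}; cost 1
[col 3] CDK: children CD:{A,T}, K:{T} ∩→ {T}; cost 0
[col 3] OP: children O:{T}, P:{T} ∩→ {T}; cost 0
[col 3] OPT: children OP:{T}, T:{T} ∩→ {T}; cost 0
[col 3] CDKOPT: children CDK:{T}, OPT:{T} ∩→ {T}; cost 0
[col 4] CD: children C:{C}, D:{A} ∪→ {A,C}; cost 1
[col 4] CDK: children CD:{A,C}, K:{C} ∩→ {C}; cost 0
[col 4] OP: children O:{A}, P:{A} ∩→ {A}; cost 0
[col 4] OPT: children OP:{A}, T:{T} ∪→ {A,T}; cost 1
[col 4] CDKOPT: children CDK:{C}, OPT:{A,T} ∪→ {A,C,T}; cost 1
[col 5] CD: children C:{A}, D:{G} ∪→ {A,G}; cost 1
[col 5] CDK: children CD:{A,G}, K:{C} ∪→ {A,C,G}; cost 1
[col 5] OP: children O:{T}, P:{A} ∪→ {A,T}; cost 1
[col 5] OPT: children OP:{A,T}, T:{G} ∪→ {A,G,T}; cost 1
[col 5] CDKOPT: children CDK:{A,C,G}, OPT:{A,G,T} ∩→ {A,G}; cost 0
per-site changes: [3, 4, 3, 1, 3, 4]; total = 18

G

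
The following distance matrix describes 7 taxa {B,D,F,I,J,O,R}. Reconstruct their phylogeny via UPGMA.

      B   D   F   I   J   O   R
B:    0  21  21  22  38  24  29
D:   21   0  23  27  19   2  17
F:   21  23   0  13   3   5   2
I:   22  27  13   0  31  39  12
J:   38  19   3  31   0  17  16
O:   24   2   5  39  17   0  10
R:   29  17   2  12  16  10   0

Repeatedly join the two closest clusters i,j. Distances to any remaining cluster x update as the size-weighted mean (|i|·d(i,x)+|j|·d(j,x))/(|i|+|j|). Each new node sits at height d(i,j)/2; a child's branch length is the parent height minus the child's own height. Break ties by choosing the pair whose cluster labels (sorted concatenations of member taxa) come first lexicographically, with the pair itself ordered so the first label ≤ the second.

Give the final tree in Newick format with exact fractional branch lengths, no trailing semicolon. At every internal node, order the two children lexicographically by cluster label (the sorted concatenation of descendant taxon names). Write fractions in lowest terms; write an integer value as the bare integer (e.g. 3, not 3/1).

((B:11,I:11):7/4,((D:1,O:1):79/12,((F:1,R:1):15/4,J:19/4):17/6):31/6)

iteration 1: select D,O (d=2); attach at lengths (1, 1); label the merged cluster DO
  updated: d(B,DO)=45/2, d(DO,F)=14, d(DO,I)=33, d(DO,J)=18, d(DO,R)=27/2
iteration 2: select F,R (d=2); attach at lengths (1, 1); label the merged cluster FR
  updated: d(B,FR)=25, d(DO,FR)=55/4, d(FR,I)=25/2, d(FR,J)=19/2
iteration 3: select FR,J (d=19/2); attach at lengths (15/4, 19/4); label the merged cluster FJR
  updated: d(B,FJR)=88/3, d(DO,FJR)=91/6, d(FJR,I)=56/3
iteration 4: select DO,FJR (d=91/6); attach at lengths (79/12, 17/6); label the merged cluster DFJOR
  updated: d(B,DFJOR)=133/5, d(DFJOR,I)=122/5
iteration 5: select B,I (d=22); attach at lengths (11, 11); label the merged cluster BI
  updated: d(BI,DFJOR)=51/2
iteration 6: select BI,DFJOR (d=51/2); attach at lengths (7/4, 31/6); label the merged cluster BDFIJOR
final tree: ((B:11,I:11):7/4,((D:1,O:1):79/12,((F:1,R:1):15/4,J:19/4):17/6):31/6)
total length: 305/6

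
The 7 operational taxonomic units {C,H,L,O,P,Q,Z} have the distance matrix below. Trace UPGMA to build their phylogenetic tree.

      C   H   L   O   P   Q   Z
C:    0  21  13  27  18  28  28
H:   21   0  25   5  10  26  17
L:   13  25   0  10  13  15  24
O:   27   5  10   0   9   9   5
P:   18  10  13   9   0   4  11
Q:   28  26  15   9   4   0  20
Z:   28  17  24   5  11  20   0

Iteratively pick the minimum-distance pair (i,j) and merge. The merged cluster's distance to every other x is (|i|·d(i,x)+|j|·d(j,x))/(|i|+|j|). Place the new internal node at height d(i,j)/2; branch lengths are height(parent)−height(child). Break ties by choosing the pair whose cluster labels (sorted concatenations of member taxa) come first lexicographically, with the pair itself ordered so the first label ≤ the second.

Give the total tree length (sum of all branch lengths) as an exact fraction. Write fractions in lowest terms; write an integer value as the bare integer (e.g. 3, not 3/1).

2669/60

step 1: merge (P,Q) at d=4; branch lengths P→2, Q→2; new cluster PQ
  updated: d(C,PQ)=23, d(H,PQ)=18, d(L,PQ)=14, d(O,PQ)=9, d(PQ,Z)=31/2
step 2: merge (H,O) at d=5; branch lengths H→5/2, O→5/2; new cluster HO
  updated: d(C,HO)=24, d(HO,L)=35/2, d(HO,PQ)=27/2, d(HO,Z)=11
step 3: merge (HO,Z) at d=11; branch lengths HO→3, Z→11/2; new cluster HOZ
  updated: d(C,HOZ)=76/3, d(HOZ,L)=59/3, d(HOZ,PQ)=85/6
step 4: merge (C,L) at d=13; branch lengths C→13/2, L→13/2; new cluster CL
  updated: d(CL,HOZ)=45/2, d(CL,PQ)=37/2
step 5: merge (HOZ,PQ) at d=85/6; branch lengths HOZ→19/12, PQ→61/12; new cluster HOPQZ
  updated: d(CL,HOPQZ)=209/10
step 6: merge (CL,HOPQZ) at d=209/10; branch lengths CL→79/20, HOPQZ→101/30; new cluster CHLOPQZ
final tree: ((C:13/2,L:13/2):79/20,(((H:5/2,O:5/2):3,Z:11/2):19/12,(P:2,Q:2):61/12):101/30)
total length: 2669/60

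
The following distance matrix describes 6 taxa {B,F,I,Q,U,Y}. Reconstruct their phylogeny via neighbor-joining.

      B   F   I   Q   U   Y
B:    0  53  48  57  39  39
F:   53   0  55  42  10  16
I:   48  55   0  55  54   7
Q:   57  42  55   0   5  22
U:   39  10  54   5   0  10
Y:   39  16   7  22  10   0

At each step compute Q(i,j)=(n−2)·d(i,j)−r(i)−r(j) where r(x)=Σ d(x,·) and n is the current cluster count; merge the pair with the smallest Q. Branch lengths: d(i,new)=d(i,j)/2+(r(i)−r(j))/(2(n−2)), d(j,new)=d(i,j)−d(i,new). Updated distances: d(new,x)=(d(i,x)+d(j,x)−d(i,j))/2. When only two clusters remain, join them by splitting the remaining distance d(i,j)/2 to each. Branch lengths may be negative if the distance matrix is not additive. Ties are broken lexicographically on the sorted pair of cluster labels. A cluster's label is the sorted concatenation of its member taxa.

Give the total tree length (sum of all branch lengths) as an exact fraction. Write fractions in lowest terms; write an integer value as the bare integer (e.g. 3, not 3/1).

step 1: merge (I,Y) at d=7, Q=-285; branch lengths I→153/8, Y→-97/8; new cluster IY
  updated: d(B,IY)=40, d(F,IY)=32, d(IY,Q)=35, d(IY,U)=57/2
step 2: merge (Q,U) at d=5, Q=-413/2; branch lengths Q→143/12, U→-83/12; new cluster QU
  updated: d(B,QU)=91/2, d(F,QU)=47/2, d(IY,QU)=117/4
step 3: merge (B,IY) at d=40, Q=-639/4; branch lengths B→469/16, IY→171/16; new cluster BIY
  updated: d(BIY,F)=45/2, d(BIY,QU)=139/8
step 4: merge (BIY,F) at d=45/2, Q=-507/8; branch lengths BIY→131/16, F→229/16; new cluster BFIY
  updated: d(BFIY,QU)=147/16
step 5: merge (BFIY,QU) at d=147/16; branch lengths BFIY→147/32, QU→147/32; new cluster BFIQUY
final tree: (((B:469/16,(I:153/8,Y:-97/8):171/16):131/16,F:229/16):147/32,(Q:143/12,U:-83/12):147/32)
total length: 1339/16

1339/16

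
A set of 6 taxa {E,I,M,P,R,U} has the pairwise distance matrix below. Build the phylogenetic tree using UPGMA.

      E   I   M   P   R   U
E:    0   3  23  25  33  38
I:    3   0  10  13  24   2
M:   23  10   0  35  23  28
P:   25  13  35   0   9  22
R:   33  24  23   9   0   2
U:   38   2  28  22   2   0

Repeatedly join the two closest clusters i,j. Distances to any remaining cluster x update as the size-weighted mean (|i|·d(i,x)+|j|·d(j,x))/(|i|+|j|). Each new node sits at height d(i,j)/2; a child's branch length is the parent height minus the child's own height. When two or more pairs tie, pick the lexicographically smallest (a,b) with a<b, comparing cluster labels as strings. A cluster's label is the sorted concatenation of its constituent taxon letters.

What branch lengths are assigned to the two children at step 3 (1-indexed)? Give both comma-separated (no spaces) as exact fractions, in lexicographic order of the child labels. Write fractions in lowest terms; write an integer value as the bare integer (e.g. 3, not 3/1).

iteration 1: select I,U (d=2); attach at lengths (1, 1); label the merged cluster IU
  updated: d(E,IU)=41/2, d(IU,M)=19, d(IU,P)=35/2, d(IU,R)=13
iteration 2: select P,R (d=9); attach at lengths (9/2, 9/2); label the merged cluster PR
  updated: d(E,PR)=29, d(IU,PR)=61/4, d(M,PR)=29
iteration 3: select IU,PR (d=61/4); attach at lengths (53/8, 25/8); label the merged cluster IPRU
  updated: d(E,IPRU)=99/4, d(IPRU,M)=24
iteration 4: select E,M (d=23); attach at lengths (23/2, 23/2); label the merged cluster EM
  updated: d(EM,IPRU)=195/8
iteration 5: select EM,IPRU (d=195/8); attach at lengths (11/16, 73/16); label the merged cluster EIMPRU
final tree: ((E:23/2,M:23/2):11/16,((I:1,U:1):53/8,(P:9/2,R:9/2):25/8):73/16)
total length: 49

53/8,25/8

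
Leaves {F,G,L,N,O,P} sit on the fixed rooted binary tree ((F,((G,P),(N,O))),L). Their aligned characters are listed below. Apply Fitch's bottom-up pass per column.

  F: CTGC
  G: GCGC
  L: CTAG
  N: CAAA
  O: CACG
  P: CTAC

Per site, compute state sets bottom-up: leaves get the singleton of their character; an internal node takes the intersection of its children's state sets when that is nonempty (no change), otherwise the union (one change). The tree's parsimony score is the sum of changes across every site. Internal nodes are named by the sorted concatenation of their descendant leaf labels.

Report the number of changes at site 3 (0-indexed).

3

site 0, node GP: G={G} ∪ P={C} → {C,G} (+1)
site 0, node NO: N={C} ∩ O={C} → {C} (+0)
site 0, node GNOP: GP={C,G} ∩ NO={C} → {C} (+0)
site 0, node FGNOP: F={C} ∩ GNOP={C} → {C} (+0)
site 0, node FGLNOP: FGNOP={C} ∩ L={C} → {C} (+0)
site 1, node GP: G={C} ∪ P={T} → {C,T} (+1)
site 1, node NO: N={A} ∩ O={A} → {A} (+0)
site 1, node GNOP: GP={C,T} ∪ NO={A} → {A,C,T} (+1)
site 1, node FGNOP: F={T} ∩ GNOP={A,C,T} → {T} (+0)
site 1, node FGLNOP: FGNOP={T} ∩ L={T} → {T} (+0)
site 2, node GP: G={G} ∪ P={A} → {A,G} (+1)
site 2, node NO: N={A} ∪ O={C} → {A,C} (+1)
site 2, node GNOP: GP={A,G} ∩ NO={A,C} → {A} (+0)
site 2, node FGNOP: F={G} ∪ GNOP={A} → {A,G} (+1)
site 2, node FGLNOP: FGNOP={A,G} ∩ L={A} → {A} (+0)
site 3, node GP: G={C} ∩ P={C} → {C} (+0)
site 3, node NO: N={A} ∪ O={G} → {A,G} (+1)
site 3, node GNOP: GP={C} ∪ NO={A,G} → {A,C,G} (+1)
site 3, node FGNOP: F={C} ∩ GNOP={A,C,G} → {C} (+0)
site 3, node FGLNOP: FGNOP={C} ∪ L={G} → {C,G} (+1)
per-site changes: [1, 2, 3, 3]; total = 9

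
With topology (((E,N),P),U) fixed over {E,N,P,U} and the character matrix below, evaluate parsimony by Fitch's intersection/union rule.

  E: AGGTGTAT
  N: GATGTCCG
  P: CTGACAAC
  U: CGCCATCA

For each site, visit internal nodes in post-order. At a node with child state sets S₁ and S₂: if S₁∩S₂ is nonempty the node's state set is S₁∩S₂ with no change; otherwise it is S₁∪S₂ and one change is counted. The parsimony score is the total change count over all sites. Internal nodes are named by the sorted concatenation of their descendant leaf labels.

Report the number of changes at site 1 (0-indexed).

2

[col 0] EN: children E:{A}, N:{G} ∪→ {A,G}; cost 1
[col 0] ENP: children EN:{A,G}, P:{C} ∪→ {A,C,G}; cost 1
[col 0] ENPU: children ENP:{A,C,G}, U:{C} ∩→ {C}; cost 0
[col 1] EN: children E:{G}, N:{A} ∪→ {A,G}; cost 1
[col 1] ENP: children EN:{A,G}, P:{T} ∪→ {A,G,T}; cost 1
[col 1] ENPU: children ENP:{A,G,T}, U:{G} ∩→ {G}; cost 0
[col 2] EN: children E:{G}, N:{T} ∪→ {G,T}; cost 1
[col 2] ENP: children EN:{G,T}, P:{G} ∩→ {G}; cost 0
[col 2] ENPU: children ENP:{G}, U:{C} ∪→ {C,G}; cost 1
[col 3] EN: children E:{T}, N:{G} ∪→ {G,T}; cost 1
[col 3] ENP: children EN:{G,T}, P:{A} ∪→ {A,G,T}; cost 1
[col 3] ENPU: children ENP:{A,G,T}, U:{C} ∪→ {A,C,G,T}; cost 1
[col 4] EN: children E:{G}, N:{T} ∪→ {G,T}; cost 1
[col 4] ENP: children EN:{G,T}, P:{C} ∪→ {C,G,T}; cost 1
[col 4] ENPU: children ENP:{C,G,T}, U:{A} ∪→ {A,C,G,T}; cost 1
[col 5] EN: children E:{T}, N:{C} ∪→ {C,T}; cost 1
[col 5] ENP: children EN:{C,T}, P:{A} ∪→ {A,C,T}; cost 1
[col 5] ENPU: children ENP:{A,C,T}, U:{T} ∩→ {T}; cost 0
[col 6] EN: children E:{A}, N:{C} ∪→ {A,C}; cost 1
[col 6] ENP: children EN:{A,C}, P:{A} ∩→ {A}; cost 0
[col 6] ENPU: children ENP:{A}, U:{C} ∪→ {A,C}; cost 1
[col 7] EN: children E:{T}, N:{G} ∪→ {G,T}; cost 1
[col 7] ENP: children EN:{G,T}, P:{C} ∪→ {C,G,T}; cost 1
[col 7] ENPU: children ENP:{C,G,T}, U:{A} ∪→ {A,C,G,T}; cost 1
per-site changes: [2, 2, 2, 3, 3, 2, 2, 3]; total = 19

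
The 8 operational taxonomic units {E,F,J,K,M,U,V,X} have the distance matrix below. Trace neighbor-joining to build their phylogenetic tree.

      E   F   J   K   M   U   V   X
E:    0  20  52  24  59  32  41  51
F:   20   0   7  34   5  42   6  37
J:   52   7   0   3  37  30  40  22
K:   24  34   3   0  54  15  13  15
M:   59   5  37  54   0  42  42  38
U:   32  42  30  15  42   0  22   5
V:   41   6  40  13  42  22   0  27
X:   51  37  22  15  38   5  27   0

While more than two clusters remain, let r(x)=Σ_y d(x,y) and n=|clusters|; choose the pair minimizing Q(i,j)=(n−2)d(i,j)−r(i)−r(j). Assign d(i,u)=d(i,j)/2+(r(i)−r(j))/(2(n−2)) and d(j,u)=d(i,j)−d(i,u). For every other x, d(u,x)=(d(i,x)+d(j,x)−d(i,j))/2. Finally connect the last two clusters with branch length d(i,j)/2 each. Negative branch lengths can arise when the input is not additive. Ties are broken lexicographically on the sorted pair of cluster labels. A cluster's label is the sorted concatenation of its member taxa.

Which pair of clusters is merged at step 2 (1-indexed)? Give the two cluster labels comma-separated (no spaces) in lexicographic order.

step 1: merge (F,M) at d=5, Q=-398; branch lengths F→-8, M→13; new cluster FM
  updated: d(E,FM)=37, d(FM,J)=39/2, d(FM,K)=83/2, d(FM,U)=79/2, d(FM,V)=43/2, d(FM,X)=35
step 2: merge (U,X) at d=5, Q=-547/2; branch lengths U→27/20, X→73/20; new cluster UX
  updated: d(E,UX)=39, d(FM,UX)=139/4, d(J,UX)=47/2, d(K,UX)=25/2, d(UX,V)=22
step 3: merge (J,K) at d=3, Q=-220; branch lengths J→7, K→-4; new cluster JK
  updated: d(E,JK)=73/2, d(FM,JK)=29, d(JK,UX)=33/2, d(JK,V)=25
step 4: merge (JK,UX) at d=33/2, Q=-679/4; branch lengths JK→59/8, UX→73/8; new cluster JKUX
  updated: d(E,JKUX)=59/2, d(FM,JKUX)=189/8, d(JKUX,V)=61/4
step 5: merge (E,JKUX) at d=59/2, Q=-935/8; branch lengths E→785/32, JKUX→159/32; new cluster EJKUX
  updated: d(EJKUX,FM)=249/16, d(EJKUX,V)=107/8
step 6: merge (EJKUX,FM) at d=249/16, Q=-807/16; branch lengths EJKUX→119/32, FM→379/32; new cluster EFJKMUX
  updated: d(EFJKMUX,V)=309/32
step 7: merge (EFJKMUX,V) at d=309/32; branch lengths EFJKMUX→309/64, V→309/64; new cluster EFJKMUVX
final tree: (((E:785/32,((J:7,K:-4):59/8,(U:27/20,X:73/20):73/8):159/32):119/32,(F:-8,M:13):379/32):309/64,V:309/64)
total length: 2695/32

U,X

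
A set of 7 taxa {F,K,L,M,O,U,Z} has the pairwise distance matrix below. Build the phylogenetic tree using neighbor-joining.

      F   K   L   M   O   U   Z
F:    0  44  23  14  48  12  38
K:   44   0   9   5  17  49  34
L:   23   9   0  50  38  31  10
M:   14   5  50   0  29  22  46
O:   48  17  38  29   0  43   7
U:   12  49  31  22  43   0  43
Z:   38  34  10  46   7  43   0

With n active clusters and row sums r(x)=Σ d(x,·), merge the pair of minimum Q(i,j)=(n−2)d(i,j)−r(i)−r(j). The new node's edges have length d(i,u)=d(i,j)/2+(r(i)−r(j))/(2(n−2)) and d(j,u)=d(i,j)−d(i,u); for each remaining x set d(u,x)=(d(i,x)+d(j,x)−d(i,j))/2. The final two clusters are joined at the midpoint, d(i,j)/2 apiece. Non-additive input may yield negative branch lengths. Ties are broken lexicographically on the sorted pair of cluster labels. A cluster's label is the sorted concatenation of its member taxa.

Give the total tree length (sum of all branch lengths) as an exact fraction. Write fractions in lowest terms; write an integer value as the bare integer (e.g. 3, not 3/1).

1145/16

iteration 1: select O,Z (d=7, Q=-325); attach at lengths (39/10, 31/10); label the merged cluster OZ
  updated: d(F,OZ)=79/2, d(K,OZ)=22, d(L,OZ)=41/2, d(M,OZ)=34, d(OZ,U)=79/2
iteration 2: select F,U (d=12, Q=-238); attach at lengths (27/8, 69/8); label the merged cluster FU
  updated: d(FU,K)=81/2, d(FU,L)=21, d(FU,M)=12, d(FU,OZ)=67/2
iteration 3: select FU,M (d=12, Q=-172); attach at lengths (7, 5); label the merged cluster FMU
  updated: d(FMU,K)=67/4, d(FMU,L)=59/2, d(FMU,OZ)=111/4
iteration 4: select FMU,OZ (d=111/4, Q=-355/4); attach at lengths (237/16, 207/16); label the merged cluster FMOUZ
  updated: d(FMOUZ,K)=11/2, d(FMOUZ,L)=89/8
iteration 5: select FMOUZ,K (d=11/2, Q=-205/8); attach at lengths (61/16, 27/16); label the merged cluster FKMOUZ
  updated: d(FKMOUZ,L)=117/16
iteration 6: select FKMOUZ,L (d=117/16); attach at lengths (117/32, 117/32); label the merged cluster FKLMOUZ
final tree: (((((F:27/8,U:69/8):7,M:5):237/16,(O:39/10,Z:31/10):207/16):61/16,K:27/16):117/32,L:117/32)
total length: 1145/16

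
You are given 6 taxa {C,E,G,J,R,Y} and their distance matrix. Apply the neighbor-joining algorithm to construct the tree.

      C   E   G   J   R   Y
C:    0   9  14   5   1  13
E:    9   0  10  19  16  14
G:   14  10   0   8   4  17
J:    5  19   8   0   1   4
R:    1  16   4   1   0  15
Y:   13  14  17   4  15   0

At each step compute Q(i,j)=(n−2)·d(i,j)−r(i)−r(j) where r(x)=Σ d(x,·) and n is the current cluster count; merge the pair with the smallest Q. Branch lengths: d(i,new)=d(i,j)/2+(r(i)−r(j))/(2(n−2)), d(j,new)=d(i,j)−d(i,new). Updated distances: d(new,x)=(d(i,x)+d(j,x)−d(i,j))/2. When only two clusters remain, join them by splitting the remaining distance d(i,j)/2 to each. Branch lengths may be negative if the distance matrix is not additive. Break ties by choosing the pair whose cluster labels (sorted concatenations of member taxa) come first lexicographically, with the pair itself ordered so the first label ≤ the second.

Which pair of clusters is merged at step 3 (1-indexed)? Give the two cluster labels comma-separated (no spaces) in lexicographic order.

iteration 1: select J,Y (d=4, Q=-84); attach at lengths (-5/4, 21/4); label the merged cluster JY
  updated: d(C,JY)=7, d(E,JY)=29/2, d(G,JY)=21/2, d(JY,R)=6
iteration 2: select E,G (d=10, Q=-58); attach at lengths (41/6, 19/6); label the merged cluster EG
  updated: d(C,EG)=13/2, d(EG,JY)=15/2, d(EG,R)=5
iteration 3: select C,R (d=1, Q=-49/2); attach at lengths (9/8, -1/8); label the merged cluster CR
  updated: d(CR,EG)=21/4, d(CR,JY)=6
iteration 4: select CR,EG (d=21/4, Q=-75/4); attach at lengths (15/8, 27/8); label the merged cluster CEGR
  updated: d(CEGR,JY)=33/8
iteration 5: select CEGR,JY (d=33/8); attach at lengths (33/16, 33/16); label the merged cluster CEGJRY
final tree: (((C:9/8,R:-1/8):15/8,(E:41/6,G:19/6):27/8):33/16,(J:-5/4,Y:21/4):33/16)
total length: 195/8

C,R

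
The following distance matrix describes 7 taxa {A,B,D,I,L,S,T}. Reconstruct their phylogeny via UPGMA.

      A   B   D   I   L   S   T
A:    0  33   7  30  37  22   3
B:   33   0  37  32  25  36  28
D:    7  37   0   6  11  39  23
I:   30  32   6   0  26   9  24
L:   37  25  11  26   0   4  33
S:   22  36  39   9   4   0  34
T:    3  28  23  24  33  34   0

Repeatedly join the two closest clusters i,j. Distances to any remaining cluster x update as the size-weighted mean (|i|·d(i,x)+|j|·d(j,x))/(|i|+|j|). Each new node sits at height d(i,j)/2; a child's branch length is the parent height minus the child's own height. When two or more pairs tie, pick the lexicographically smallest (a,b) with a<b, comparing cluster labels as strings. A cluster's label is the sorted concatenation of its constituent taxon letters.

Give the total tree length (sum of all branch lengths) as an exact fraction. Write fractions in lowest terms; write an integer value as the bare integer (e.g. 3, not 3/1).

1. join A+T (d=3) ⇒ AT; edges |A|=3/2, |T|=3/2
  updated: d(AT,B)=61/2, d(AT,D)=15, d(AT,I)=27, d(AT,L)=35, d(AT,S)=28
2. join L+S (d=4) ⇒ LS; edges |L|=2, |S|=2
  updated: d(AT,LS)=63/2, d(B,LS)=61/2, d(D,LS)=25, d(I,LS)=35/2
3. join D+I (d=6) ⇒ DI; edges |D|=3, |I|=3
  updated: d(AT,DI)=21, d(B,DI)=69/2, d(DI,LS)=85/4
4. join AT+DI (d=21) ⇒ ADIT; edges |AT|=9, |DI|=15/2
  updated: d(ADIT,B)=65/2, d(ADIT,LS)=211/8
5. join ADIT+LS (d=211/8) ⇒ ADILST; edges |ADIT|=43/16, |LS|=179/16
  updated: d(ADILST,B)=191/6
6. join ADILST+B (d=191/6) ⇒ ABDILST; edges |ADILST|=131/48, |B|=191/12
final tree: ((((A:3/2,T:3/2):9,(D:3,I:3):15/2):43/16,(L:2,S:2):179/16):131/48,B:191/12)
total length: 2977/48

2977/48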